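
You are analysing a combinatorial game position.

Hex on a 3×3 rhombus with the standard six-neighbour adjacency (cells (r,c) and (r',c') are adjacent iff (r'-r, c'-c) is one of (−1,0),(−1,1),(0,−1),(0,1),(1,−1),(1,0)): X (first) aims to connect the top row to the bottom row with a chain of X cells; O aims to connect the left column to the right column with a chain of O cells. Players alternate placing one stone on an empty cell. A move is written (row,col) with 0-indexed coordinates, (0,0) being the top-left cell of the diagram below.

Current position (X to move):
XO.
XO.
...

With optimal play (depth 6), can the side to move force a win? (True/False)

[XO./XO./...] X move#1: (0,2):+1/XOX/XO./...*, (1,2):+1/XO./XOX/..., (2,0):+1/XO./XO./X.., (2,1):-1/XO./XO./.X., (2,2):-1/XO./XO./..X
[XOX/XO./...] O move#2: (1,2):-1/XOX/XOO/...*, (2,0):-1/XOX/XO./O.., (2,1):-1/XOX/XO./.O., (2,2):-1/XOX/XO./..O
[XOX/XOO/...] X move#3: (2,0):+1/XOX/XOO/X..*, (2,1):-1/XOX/XOO/.X., (2,2):-1/XOX/XOO/..X
[XOX/XOO/X..] end (terminal -1, O#4); searched XO./XO./... to 6

X winning at [XO./XO./...]: True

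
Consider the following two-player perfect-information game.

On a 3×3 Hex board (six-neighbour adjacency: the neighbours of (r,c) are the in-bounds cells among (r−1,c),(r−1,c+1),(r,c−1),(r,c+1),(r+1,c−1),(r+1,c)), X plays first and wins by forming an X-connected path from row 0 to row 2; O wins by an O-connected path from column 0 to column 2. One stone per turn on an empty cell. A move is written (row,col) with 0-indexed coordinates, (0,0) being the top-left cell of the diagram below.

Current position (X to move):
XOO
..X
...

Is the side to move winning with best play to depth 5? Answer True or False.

p1 X@[XOO/..X/...]: (1,0)[XOO/X.X/...]+1* (1,1)[XOO/.XX/...]-1 (2,0)[XOO/..X/X..]-1 (2,1)[XOO/..X/.X.]-1 (2,2)[XOO/..X/..X]-1
p2 O@[XOO/X.X/...]: (1,1)[XOO/XOX/...]-1* (2,0)[XOO/X.X/O..]-1 (2,1)[XOO/X.X/.O.]-1 (2,2)[XOO/X.X/..O]-1
p3 X@[XOO/XOX/...]: (2,0)[XOO/XOX/X..]+1* (2,1)[XOO/XOX/.X.]-1 (2,2)[XOO/XOX/..X]-1
p4 O@[XOO/XOX/X..] terminal -1; root [XOO/..X/...] d5

X winning at [XOO/..X/...]: True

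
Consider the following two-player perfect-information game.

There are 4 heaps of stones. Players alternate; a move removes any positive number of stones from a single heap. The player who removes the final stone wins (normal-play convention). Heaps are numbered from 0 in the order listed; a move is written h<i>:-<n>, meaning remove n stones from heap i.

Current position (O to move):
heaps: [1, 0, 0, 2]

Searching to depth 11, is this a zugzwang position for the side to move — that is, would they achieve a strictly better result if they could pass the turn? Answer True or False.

ply 1, O at (1,0,0,2) | h0:-1=-1→(0,0,0,2); h3:-1=+1→(1,0,0,1)*; h3:-2=-1→(1,0,0,0)
ply 2, X at (1,0,0,1) | h0:-1=-1→(0,0,0,1)*; h3:-1=-1→(1,0,0,0)
ply 3, O at (0,0,0,1) | h3:-1=+1→(0,0,0,0)*
ply 4: (0,0,0,0) is terminal -1 (X); from (1,0,0,2) depth 11
suppose O passes — search the same position with X to move:
pass> ply 1, X at (1,0,0,2) | h0:-1=-1→(0,0,0,2); h3:-1=+1→(1,0,0,1)*; h3:-2=-1→(1,0,0,0)
pass> ply 2, O at (1,0,0,1) | h0:-1=-1→(0,0,0,1)*; h3:-1=-1→(1,0,0,0)
pass> ply 3, X at (0,0,0,1) | h3:-1=+1→(0,0,0,0)*
pass> ply 4: (0,0,0,0) is terminal -1 (O); from (1,0,0,2) depth 11
for O: play +1, pass -1

zugzwang((1,0,0,2), O) = False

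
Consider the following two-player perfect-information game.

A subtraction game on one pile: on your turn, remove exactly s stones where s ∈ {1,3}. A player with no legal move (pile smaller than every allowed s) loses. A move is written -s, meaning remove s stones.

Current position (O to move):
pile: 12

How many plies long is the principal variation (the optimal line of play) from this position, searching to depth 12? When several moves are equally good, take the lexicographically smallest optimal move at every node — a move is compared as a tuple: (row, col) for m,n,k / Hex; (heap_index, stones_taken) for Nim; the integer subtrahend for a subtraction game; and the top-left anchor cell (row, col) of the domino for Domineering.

PV length from [12]: 12 plies

[12] O move#1: -1:-1/11*, -3:-1/9
[11] X move#2: -1:+1/10*, -3:+1/8
[10] O move#3: -1:-1/9*, -3:-1/7
[9] X move#4: -1:+1/8*, -3:+1/6
[8] O move#5: -1:-1/7*, -3:-1/5
[7] X move#6: -1:+1/6*, -3:+1/4
[6] O move#7: -1:-1/5*, -3:-1/3
[5] X move#8: -1:+1/4*, -3:+1/2
[4] O move#9: -1:-1/3*, -3:-1/1
[3] X move#10: -1:+1/2*, -3:+1/0
[2] O move#11: -1:-1/1*
[1] X move#12: -1:+1/0*
[0] end (terminal -1, O#13); searched 12 to 12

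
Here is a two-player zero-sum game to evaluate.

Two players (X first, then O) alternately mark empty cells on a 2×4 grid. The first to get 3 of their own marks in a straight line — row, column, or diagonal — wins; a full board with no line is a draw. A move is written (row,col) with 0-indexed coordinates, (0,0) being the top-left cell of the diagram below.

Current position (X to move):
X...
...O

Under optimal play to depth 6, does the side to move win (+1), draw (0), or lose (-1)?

value(X.../...O, X) = 0

p1 X@[X.../...O]: (0,1)[XX../...O]+0* (0,2)[X.X./...O]+0 (0,3)[X..X/...O]+0 (1,0)[X.../X..O]+0 (1,1)[X.../.X.O]+0 (1,2)[X.../..XO]+0
p2 O@[XX../...O]: (0,2)[XXO./...O]+0* (0,3)[XX.O/...O]-1 (1,0)[XX../O..O]-1 (1,1)[XX../.O.O]-1 (1,2)[XX../..OO]-1
p3 X@[XXO./...O]: (0,3)[XXOX/...O]+0* (1,0)[XXO./X..O]+0 (1,1)[XXO./.X.O]+0 (1,2)[XXO./..XO]+0
p4 O@[XXOX/...O]: (1,0)[XXOX/O..O]+0* (1,1)[XXOX/.O.O]+0 (1,2)[XXOX/..OO]+0
p5 X@[XXOX/O..O]: (1,1)[XXOX/OX.O]+0* (1,2)[XXOX/O.XO]+0
p6 O@[XXOX/OX.O]: (1,2)[XXOX/OXOO]+0*
p7 X@[XXOX/OXOO] terminal +0; root [X.../...O] d6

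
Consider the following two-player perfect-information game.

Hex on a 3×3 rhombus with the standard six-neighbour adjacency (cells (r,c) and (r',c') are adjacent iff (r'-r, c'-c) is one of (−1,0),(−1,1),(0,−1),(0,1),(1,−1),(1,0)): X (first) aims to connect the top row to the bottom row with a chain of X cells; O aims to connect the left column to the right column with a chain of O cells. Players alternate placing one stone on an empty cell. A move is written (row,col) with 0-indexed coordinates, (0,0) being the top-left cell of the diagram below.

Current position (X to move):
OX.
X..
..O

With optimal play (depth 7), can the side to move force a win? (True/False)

X winning at [OX./X../..O]: True

ply 1, X at OX./X../..O | (0,2)=+1→OXX/X../..O*; (1,1)=+1→OX./XX./..O; (1,2)=+1→OX./X.X/..O; (2,0)=+1→OX./X../X.O; (2,1)=+1→OX./X../.XO
ply 2, O at OXX/X../..O | (1,1)=-1→OXX/XO./..O*; (1,2)=-1→OXX/X.O/..O; (2,0)=-1→OXX/X../O.O; (2,1)=-1→OXX/X../.OO
ply 3, X at OXX/XO./..O | (1,2)=+1→OXX/XOX/..O*; (2,0)=+1→OXX/XO./X.O; (2,1)=+1→OXX/XO./.XO
ply 4, O at OXX/XOX/..O | (2,0)=-1→OXX/XOX/O.O*; (2,1)=-1→OXX/XOX/.OO
ply 5, X at OXX/XOX/O.O | (2,1)=+1→OXX/XOX/OXO*
ply 6: OXX/XOX/OXO is terminal -1 (O); from OX./X../..O depth 7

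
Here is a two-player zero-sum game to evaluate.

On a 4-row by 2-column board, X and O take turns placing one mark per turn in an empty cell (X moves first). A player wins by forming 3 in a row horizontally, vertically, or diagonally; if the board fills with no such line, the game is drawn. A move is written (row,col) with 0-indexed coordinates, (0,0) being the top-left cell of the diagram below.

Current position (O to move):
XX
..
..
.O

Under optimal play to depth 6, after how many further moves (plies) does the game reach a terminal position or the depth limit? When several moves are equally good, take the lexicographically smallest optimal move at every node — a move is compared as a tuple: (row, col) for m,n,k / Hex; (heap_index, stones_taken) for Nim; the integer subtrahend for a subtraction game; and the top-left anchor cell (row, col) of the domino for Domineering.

PV length from [XX/../../.O]: 5 plies

ply 1, O at XX/../../.O | (1,0)=+0→XX/O./../.O*; (1,1)=+0→XX/.O/../.O; (2,0)=+0→XX/../O./.O; (2,1)=+0→XX/../.O/.O; (3,0)=+0→XX/../../OO
ply 2, X at XX/O./../.O | (1,1)=+0→XX/OX/../.O*; (2,0)=+0→XX/O./X./.O; (2,1)=+0→XX/O./.X/.O; (3,0)=+0→XX/O./../XO
ply 3, O at XX/OX/../.O | (2,0)=-1→XX/OX/O./.O; (2,1)=+0→XX/OX/.O/.O*; (3,0)=-1→XX/OX/../OO
ply 4, X at XX/OX/.O/.O | (2,0)=+0→XX/OX/XO/.O*; (3,0)=+0→XX/OX/.O/XO
ply 5, O at XX/OX/XO/.O | (3,0)=+0→XX/OX/XO/OO*
ply 6: XX/OX/XO/OO is terminal +0 (X); from XX/../../.O depth 6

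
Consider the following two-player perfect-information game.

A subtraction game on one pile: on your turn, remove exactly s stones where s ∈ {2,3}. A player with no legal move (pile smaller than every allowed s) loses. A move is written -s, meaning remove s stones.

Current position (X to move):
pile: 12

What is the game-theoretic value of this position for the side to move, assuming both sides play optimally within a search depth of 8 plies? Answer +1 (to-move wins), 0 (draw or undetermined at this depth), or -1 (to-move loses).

p1 X@[12]: -2[10]+1* -3[9]-1
p2 O@[10]: -2[8]-1* -3[7]-1
p3 X@[8]: -2[6]+1* -3[5]+1
p4 O@[6]: -2[4]-1* -3[3]-1
p5 X@[4]: -2[2]-1 -3[1]+1*
p6 O@[1] terminal -1; root [12] d8

value(12, X) = +1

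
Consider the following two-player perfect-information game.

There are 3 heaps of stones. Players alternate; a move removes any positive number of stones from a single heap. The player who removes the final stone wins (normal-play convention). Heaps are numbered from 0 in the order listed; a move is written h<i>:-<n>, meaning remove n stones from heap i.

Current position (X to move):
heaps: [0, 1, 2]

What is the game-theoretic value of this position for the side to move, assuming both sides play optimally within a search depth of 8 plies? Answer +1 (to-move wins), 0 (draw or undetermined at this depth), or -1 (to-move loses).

value((0,1,2), X) = +1

[(0,1,2)] X move#1: h1:-1:-1/(0,0,2), h2:-1:+1/(0,1,1)*, h2:-2:-1/(0,1,0)
[(0,1,1)] O move#2: h1:-1:-1/(0,0,1)*, h2:-1:-1/(0,1,0)
[(0,0,1)] X move#3: h2:-1:+1/(0,0,0)*
[(0,0,0)] end (terminal -1, O#4); searched (0,1,2) to 8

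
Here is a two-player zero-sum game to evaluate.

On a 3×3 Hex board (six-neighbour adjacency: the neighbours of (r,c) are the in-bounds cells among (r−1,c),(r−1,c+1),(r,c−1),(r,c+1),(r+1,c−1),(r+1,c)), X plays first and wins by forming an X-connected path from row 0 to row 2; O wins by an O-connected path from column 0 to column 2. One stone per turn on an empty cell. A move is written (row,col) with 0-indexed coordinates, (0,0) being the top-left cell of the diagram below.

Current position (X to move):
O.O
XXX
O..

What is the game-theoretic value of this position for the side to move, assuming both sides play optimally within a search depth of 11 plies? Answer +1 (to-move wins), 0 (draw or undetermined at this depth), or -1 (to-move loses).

value(O.O/XXX/O.., X) = +1

ply 1, X at O.O/XXX/O.. | (0,1)=+1→OXO/XXX/O..*; (2,1)=-1→O.O/XXX/OX.; (2,2)=-1→O.O/XXX/O.X
ply 2, O at OXO/XXX/O.. | (2,1)=-1→OXO/XXX/OO.*; (2,2)=-1→OXO/XXX/O.O
ply 3, X at OXO/XXX/OO. | (2,2)=+1→OXO/XXX/OOX*
ply 4: OXO/XXX/OOX is terminal -1 (O); from O.O/XXX/O.. depth 11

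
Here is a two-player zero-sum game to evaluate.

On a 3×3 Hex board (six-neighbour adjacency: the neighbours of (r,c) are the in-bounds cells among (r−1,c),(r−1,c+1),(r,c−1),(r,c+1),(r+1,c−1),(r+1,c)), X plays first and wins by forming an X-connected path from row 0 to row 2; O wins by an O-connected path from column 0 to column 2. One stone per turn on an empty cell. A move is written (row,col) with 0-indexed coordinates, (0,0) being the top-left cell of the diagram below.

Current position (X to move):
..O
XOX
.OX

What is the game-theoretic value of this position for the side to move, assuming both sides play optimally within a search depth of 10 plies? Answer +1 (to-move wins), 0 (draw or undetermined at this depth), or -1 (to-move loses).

value(..O/XOX/.OX, X) = +1

ply 1, X at ..O/XOX/.OX | (0,0)=-1→X.O/XOX/.OX; (0,1)=-1→.XO/XOX/.OX; (2,0)=+1→..O/XOX/XOX*
ply 2, O at ..O/XOX/XOX | (0,0)=-1→O.O/XOX/XOX*; (0,1)=-1→.OO/XOX/XOX
ply 3, X at O.O/XOX/XOX | (0,1)=+1→OXO/XOX/XOX*
ply 4: OXO/XOX/XOX is terminal -1 (O); from ..O/XOX/.OX depth 10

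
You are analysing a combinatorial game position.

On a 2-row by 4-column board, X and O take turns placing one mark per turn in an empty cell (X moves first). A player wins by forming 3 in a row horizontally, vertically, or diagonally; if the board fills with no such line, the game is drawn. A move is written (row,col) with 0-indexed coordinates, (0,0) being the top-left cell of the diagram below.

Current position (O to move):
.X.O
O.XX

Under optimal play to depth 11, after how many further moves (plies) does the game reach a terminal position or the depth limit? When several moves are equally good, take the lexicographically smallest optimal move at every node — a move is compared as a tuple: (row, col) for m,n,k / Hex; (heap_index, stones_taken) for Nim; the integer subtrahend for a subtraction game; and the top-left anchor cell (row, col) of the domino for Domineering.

PV length from [.X.O/O.XX]: 3 plies

p1 O@[.X.O/O.XX]: (0,0)[OX.O/O.XX]-1 (0,2)[.XOO/O.XX]-1 (1,1)[.X.O/OOXX]+0*
p2 X@[.X.O/OOXX]: (0,0)[XX.O/OOXX]+0* (0,2)[.XXO/OOXX]+0
p3 O@[XX.O/OOXX]: (0,2)[XXOO/OOXX]+0*
p4 X@[XXOO/OOXX] terminal +0; root [.X.O/O.XX] d11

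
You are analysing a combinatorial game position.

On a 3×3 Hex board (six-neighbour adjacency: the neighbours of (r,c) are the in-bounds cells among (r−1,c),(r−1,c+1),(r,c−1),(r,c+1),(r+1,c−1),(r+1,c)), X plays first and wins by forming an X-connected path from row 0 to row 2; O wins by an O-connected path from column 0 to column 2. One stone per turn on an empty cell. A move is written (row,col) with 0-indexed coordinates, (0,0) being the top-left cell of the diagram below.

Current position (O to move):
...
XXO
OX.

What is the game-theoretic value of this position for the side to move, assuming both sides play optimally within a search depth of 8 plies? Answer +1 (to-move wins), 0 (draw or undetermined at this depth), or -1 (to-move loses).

ply 1, O at .../XXO/OX. | (0,0)=-1→O../XXO/OX.*; (0,1)=-1→.O./XXO/OX.; (0,2)=-1→..O/XXO/OX.; (2,2)=-1→.../XXO/OXO
ply 2, X at O../XXO/OX. | (0,1)=+1→OX./XXO/OX.*; (0,2)=+1→O.X/XXO/OX.; (2,2)=+1→O../XXO/OXX
ply 3: OX./XXO/OX. is terminal -1 (O); from .../XXO/OX. depth 8

value(.../XXO/OX., O) = -1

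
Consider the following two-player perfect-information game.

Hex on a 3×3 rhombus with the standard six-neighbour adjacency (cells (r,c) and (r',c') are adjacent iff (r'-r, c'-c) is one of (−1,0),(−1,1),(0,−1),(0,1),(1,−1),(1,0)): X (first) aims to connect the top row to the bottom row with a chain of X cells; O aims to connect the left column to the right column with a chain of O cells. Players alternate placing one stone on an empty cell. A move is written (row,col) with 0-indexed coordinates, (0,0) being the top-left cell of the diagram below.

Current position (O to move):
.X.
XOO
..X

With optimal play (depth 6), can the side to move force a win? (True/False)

ply 1, O at .X./XOO/..X | (0,0)=-1→OX./XOO/..X; (0,2)=-1→.XO/XOO/..X; (2,0)=+1→.X./XOO/O.X*; (2,1)=-1→.X./XOO/.OX
ply 2: .X./XOO/O.X is terminal -1 (X); from .X./XOO/..X depth 6

O winning at [.X./XOO/..X]: True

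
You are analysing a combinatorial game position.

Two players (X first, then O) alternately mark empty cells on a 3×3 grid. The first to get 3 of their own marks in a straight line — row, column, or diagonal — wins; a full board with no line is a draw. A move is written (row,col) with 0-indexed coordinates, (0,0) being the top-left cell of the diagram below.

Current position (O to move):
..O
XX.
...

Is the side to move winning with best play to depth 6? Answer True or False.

O winning at [..O/XX./...]: False

p1 O@[..O/XX./...]: (0,0)[O.O/XX./...]-1 (0,1)[.OO/XX./...]-1 (1,2)[..O/XXO/...]+0* (2,0)[..O/XX./O..]-1 (2,1)[..O/XX./.O.]-1 (2,2)[..O/XX./..O]-1
p2 X@[..O/XXO/...]: (0,0)[X.O/XXO/...]-1 (0,1)[.XO/XXO/...]-1 (2,0)[..O/XXO/X..]-1 (2,1)[..O/XXO/.X.]-1 (2,2)[..O/XXO/..X]+0*
p3 O@[..O/XXO/..X]: (0,0)[O.O/XXO/..X]+0* (0,1)[.OO/XXO/..X]-1 (2,0)[..O/XXO/O.X]-1 (2,1)[..O/XXO/.OX]-1
p4 X@[O.O/XXO/..X]: (0,1)[OXO/XXO/..X]+0* (2,0)[O.O/XXO/X.X]-1 (2,1)[O.O/XXO/.XX]-1
p5 O@[OXO/XXO/..X]: (2,0)[OXO/XXO/O.X]-1 (2,1)[OXO/XXO/.OX]+0*
p6 X@[OXO/XXO/.OX]: (2,0)[OXO/XXO/XOX]+0*
p7 O@[OXO/XXO/XOX] terminal +0; root [..O/XX./...] d6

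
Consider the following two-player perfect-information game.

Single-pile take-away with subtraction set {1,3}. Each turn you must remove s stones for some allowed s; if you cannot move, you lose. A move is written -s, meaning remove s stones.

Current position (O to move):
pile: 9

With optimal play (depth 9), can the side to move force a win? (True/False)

O winning at [9]: True

ply 1, O at 9 | -1=+1→8*; -3=+1→6
ply 2, X at 8 | -1=-1→7*; -3=-1→5
ply 3, O at 7 | -1=+1→6*; -3=+1→4
ply 4, X at 6 | -1=-1→5*; -3=-1→3
ply 5, O at 5 | -1=+1→4*; -3=+1→2
ply 6, X at 4 | -1=-1→3*; -3=-1→1
ply 7, O at 3 | -1=+1→2*; -3=+1→0
ply 8, X at 2 | -1=-1→1*
ply 9, O at 1 | -1=+1→0*
ply 10: 0 is terminal -1 (X); from 9 depth 9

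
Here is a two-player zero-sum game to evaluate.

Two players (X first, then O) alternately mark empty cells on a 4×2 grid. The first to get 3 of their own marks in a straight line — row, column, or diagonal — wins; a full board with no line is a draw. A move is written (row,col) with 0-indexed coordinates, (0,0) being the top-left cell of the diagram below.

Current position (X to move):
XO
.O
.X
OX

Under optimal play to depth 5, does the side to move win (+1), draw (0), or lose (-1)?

value(XO/.O/.X/OX, X) = 0

ply 1, X at XO/.O/.X/OX | (1,0)=+0→XO/XO/.X/OX*; (2,0)=+0→XO/.O/XX/OX
ply 2, O at XO/XO/.X/OX | (2,0)=+0→XO/XO/OX/OX*
ply 3: XO/XO/OX/OX is terminal +0 (X); from XO/.O/.X/OX depth 5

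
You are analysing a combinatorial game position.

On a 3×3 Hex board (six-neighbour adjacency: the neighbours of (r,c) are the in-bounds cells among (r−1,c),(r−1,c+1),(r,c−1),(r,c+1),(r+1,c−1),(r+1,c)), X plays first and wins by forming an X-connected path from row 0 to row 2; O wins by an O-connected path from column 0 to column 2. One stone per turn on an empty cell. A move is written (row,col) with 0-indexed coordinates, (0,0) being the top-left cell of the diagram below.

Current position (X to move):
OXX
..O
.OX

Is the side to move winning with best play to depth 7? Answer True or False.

X winning at [OXX/..O/.OX]: True

ply 1, X at OXX/..O/.OX | (1,0)=-1→OXX/X.O/.OX; (1,1)=-1→OXX/.XO/.OX; (2,0)=+1→OXX/..O/XOX*
ply 2, O at OXX/..O/XOX | (1,0)=-1→OXX/O.O/XOX*; (1,1)=-1→OXX/.OO/XOX
ply 3, X at OXX/O.O/XOX | (1,1)=+1→OXX/OXO/XOX*
ply 4: OXX/OXO/XOX is terminal -1 (O); from OXX/..O/.OX depth 7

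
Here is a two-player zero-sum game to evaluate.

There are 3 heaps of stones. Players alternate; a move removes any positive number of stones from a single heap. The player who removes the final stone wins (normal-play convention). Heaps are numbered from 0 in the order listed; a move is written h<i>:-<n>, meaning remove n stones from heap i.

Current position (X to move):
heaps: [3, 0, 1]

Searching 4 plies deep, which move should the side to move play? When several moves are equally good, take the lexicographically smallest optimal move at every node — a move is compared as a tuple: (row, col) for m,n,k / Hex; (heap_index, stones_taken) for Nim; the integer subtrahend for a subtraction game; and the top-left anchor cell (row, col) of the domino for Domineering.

X's best at [(3,0,1)]: h0:-2

[(3,0,1)] X move#1: h0:-1:-1/(2,0,1), h0:-2:+1/(1,0,1)*, h0:-3:-1/(0,0,1), h2:-1:-1/(3,0,0)
[(1,0,1)] O move#2: h0:-1:-1/(0,0,1)*, h2:-1:-1/(1,0,0)
[(0,0,1)] X move#3: h2:-1:+1/(0,0,0)*
[(0,0,0)] end (terminal -1, O#4); searched (3,0,1) to 4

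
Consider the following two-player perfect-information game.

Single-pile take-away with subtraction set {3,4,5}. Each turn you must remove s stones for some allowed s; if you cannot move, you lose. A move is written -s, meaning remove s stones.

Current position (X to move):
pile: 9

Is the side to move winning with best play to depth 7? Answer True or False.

X winning at [9]: False

[9] X move#1: -3:-1/6*, -4:-1/5, -5:-1/4
[6] O move#2: -3:-1/3, -4:+1/2*, -5:+1/1
[2] end (terminal -1, X#3); searched 9 to 7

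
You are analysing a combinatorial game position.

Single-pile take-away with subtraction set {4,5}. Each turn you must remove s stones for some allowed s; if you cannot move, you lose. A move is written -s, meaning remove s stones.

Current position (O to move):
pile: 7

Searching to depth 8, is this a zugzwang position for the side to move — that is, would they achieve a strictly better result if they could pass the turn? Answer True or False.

zugzwang(7, O) = False

[7] O move#1: -4:+1/3*, -5:+1/2
[3] end (terminal -1, X#2); searched 7 to 8
if O skipped the turn, X would face:
~ [7] X move#1: -4:+1/3*, -5:+1/2
~ [3] end (terminal -1, O#2); searched 7 to 8
compare (O): move=+1 vs pass=-1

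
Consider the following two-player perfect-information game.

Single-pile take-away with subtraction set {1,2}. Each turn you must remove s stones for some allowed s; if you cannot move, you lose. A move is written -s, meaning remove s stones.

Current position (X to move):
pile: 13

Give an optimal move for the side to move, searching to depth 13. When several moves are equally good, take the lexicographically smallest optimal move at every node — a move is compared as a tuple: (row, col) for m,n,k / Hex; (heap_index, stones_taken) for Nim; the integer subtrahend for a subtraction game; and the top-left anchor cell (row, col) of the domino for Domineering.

[13] X move#1: -1:+1/12*, -2:-1/11
[12] O move#2: -1:-1/11*, -2:-1/10
[11] X move#3: -1:-1/10, -2:+1/9*
[9] O move#4: -1:-1/8*, -2:-1/7
[8] X move#5: -1:-1/7, -2:+1/6*
[6] O move#6: -1:-1/5*, -2:-1/4
[5] X move#7: -1:-1/4, -2:+1/3*
[3] O move#8: -1:-1/2*, -2:-1/1
[2] X move#9: -1:-1/1, -2:+1/0*
[0] end (terminal -1, O#10); searched 13 to 13

X's best at [13]: -1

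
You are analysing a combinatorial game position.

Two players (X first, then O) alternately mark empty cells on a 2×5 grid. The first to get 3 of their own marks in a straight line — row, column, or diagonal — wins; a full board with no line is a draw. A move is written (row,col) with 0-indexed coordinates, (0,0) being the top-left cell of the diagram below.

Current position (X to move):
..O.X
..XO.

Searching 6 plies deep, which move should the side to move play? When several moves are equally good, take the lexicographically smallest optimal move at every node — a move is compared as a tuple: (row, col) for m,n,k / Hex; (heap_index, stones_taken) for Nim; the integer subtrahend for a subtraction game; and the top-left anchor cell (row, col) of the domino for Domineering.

ply 1, X at ..O.X/..XO. | (0,0)=+0→X.O.X/..XO.*; (0,1)=+0→.XO.X/..XO.; (0,3)=+0→..OXX/..XO.; (1,0)=+0→..O.X/X.XO.; (1,1)=+0→..O.X/.XXO.; (1,4)=-1→..O.X/..XOX
ply 2, O at X.O.X/..XO. | (0,1)=+0→XOO.X/..XO.*; (0,3)=+0→X.OOX/..XO.; (1,0)=+0→X.O.X/O.XO.; (1,1)=+0→X.O.X/.OXO.; (1,4)=+0→X.O.X/..XOO
ply 3, X at XOO.X/..XO. | (0,3)=+0→XOOXX/..XO.*; (1,0)=-1→XOO.X/X.XO.; (1,1)=-1→XOO.X/.XXO.; (1,4)=-1→XOO.X/..XOX
ply 4, O at XOOXX/..XO. | (1,0)=+0→XOOXX/O.XO.*; (1,1)=+0→XOOXX/.OXO.; (1,4)=+0→XOOXX/..XOO
ply 5, X at XOOXX/O.XO. | (1,1)=+0→XOOXX/OXXO.*; (1,4)=+0→XOOXX/O.XOX
ply 6, O at XOOXX/OXXO. | (1,4)=+0→XOOXX/OXXOO*
ply 7: XOOXX/OXXOO is terminal +0 (X); from ..O.X/..XO. depth 6

X's best at [..O.X/..XO.]: (0,0)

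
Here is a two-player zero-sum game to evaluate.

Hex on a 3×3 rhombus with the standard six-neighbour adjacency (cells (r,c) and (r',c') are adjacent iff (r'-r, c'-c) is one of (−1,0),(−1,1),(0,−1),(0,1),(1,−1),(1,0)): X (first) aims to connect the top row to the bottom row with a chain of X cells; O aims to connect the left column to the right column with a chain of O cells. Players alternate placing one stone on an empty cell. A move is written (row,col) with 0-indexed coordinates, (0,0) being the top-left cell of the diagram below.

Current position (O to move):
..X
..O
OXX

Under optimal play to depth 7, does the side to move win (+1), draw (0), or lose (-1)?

value(..X/..O/OXX, O) = +1

p1 O@[..X/..O/OXX]: (0,0)[O.X/..O/OXX]-1 (0,1)[.OX/..O/OXX]-1 (1,0)[..X/O.O/OXX]-1 (1,1)[..X/.OO/OXX]+1*
p2 X@[..X/.OO/OXX] terminal -1; root [..X/..O/OXX] d7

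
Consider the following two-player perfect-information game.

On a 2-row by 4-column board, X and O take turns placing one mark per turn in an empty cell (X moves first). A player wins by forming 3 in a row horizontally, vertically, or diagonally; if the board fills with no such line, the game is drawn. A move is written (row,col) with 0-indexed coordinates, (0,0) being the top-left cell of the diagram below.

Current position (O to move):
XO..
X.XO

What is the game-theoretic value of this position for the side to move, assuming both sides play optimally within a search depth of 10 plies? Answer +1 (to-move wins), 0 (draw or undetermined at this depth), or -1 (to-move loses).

ply 1, O at XO../X.XO | (0,2)=-1→XOO./X.XO; (0,3)=-1→XO.O/X.XO; (1,1)=+0→XO../XOXO*
ply 2, X at XO../XOXO | (0,2)=+0→XOX./XOXO*; (0,3)=+0→XO.X/XOXO
ply 3, O at XOX./XOXO | (0,3)=+0→XOXO/XOXO*
ply 4: XOXO/XOXO is terminal +0 (X); from XO../X.XO depth 10

value(XO../X.XO, O) = 0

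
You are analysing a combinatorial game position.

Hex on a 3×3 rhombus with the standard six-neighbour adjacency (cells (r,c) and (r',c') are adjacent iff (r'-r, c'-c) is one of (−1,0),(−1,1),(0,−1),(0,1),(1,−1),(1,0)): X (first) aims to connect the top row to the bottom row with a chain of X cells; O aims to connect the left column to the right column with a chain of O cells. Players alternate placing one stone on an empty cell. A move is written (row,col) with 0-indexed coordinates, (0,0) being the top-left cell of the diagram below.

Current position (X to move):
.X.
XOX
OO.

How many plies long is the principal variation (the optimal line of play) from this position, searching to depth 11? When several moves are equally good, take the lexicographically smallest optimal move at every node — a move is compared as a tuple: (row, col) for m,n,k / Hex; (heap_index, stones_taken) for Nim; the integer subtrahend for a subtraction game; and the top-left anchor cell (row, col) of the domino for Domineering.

ply 1, X at .X./XOX/OO. | (0,0)=-1→XX./XOX/OO.*; (0,2)=-1→.XX/XOX/OO.; (2,2)=-1→.X./XOX/OOX
ply 2, O at XX./XOX/OO. | (0,2)=+1→XXO/XOX/OO.*; (2,2)=+1→XX./XOX/OOO
ply 3: XXO/XOX/OO. is terminal -1 (X); from .X./XOX/OO. depth 11

PV length from [.X./XOX/OO.]: 2 plies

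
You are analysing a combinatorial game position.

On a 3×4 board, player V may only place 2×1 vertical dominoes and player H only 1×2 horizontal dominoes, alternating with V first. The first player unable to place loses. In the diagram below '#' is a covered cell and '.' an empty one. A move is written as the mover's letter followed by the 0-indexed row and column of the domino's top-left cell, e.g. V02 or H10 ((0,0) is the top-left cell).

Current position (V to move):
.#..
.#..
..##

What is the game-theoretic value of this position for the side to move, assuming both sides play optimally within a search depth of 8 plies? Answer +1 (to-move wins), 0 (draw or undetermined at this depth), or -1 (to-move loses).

ply 1, V at .#../.#../..## | V00=-1→##../##../..##; V02=+1→.##./.##./..##*; V03=+1→.#.#/.#.#/..##; V10=-1→.#../##../#.##
ply 2, H at .##./.##./..## | H20=-1→.##./.##./####*
ply 3, V at .##./.##./#### | V00=+1→###./###./####*; V03=+1→.###/.###/####
ply 4: ###./###./#### is terminal -1 (H); from .#../.#../..## depth 8

value(.#../.#../..##, V) = +1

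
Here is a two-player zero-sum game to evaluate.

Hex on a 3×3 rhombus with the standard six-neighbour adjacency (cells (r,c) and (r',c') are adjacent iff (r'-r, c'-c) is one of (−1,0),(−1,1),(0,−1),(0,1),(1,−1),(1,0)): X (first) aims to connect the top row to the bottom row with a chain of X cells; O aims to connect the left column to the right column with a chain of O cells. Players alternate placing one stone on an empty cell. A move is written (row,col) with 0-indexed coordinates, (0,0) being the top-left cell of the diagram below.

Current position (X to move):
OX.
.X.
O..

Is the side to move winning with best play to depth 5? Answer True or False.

X winning at [OX./.X./O..]: True

p1 X@[OX./.X./O..]: (0,2)[OXX/.X./O..]-1 (1,0)[OX./XX./O..]-1 (1,2)[OX./.XX/O..]+1* (2,1)[OX./.X./OX.]+1 (2,2)[OX./.X./O.X]+1
p2 O@[OX./.XX/O..]: (0,2)[OXO/.XX/O..]-1* (1,0)[OX./OXX/O..]-1 (2,1)[OX./.XX/OO.]-1 (2,2)[OX./.XX/O.O]-1
p3 X@[OXO/.XX/O..]: (1,0)[OXO/XXX/O..]+1* (2,1)[OXO/.XX/OX.]+1 (2,2)[OXO/.XX/O.X]+1
p4 O@[OXO/XXX/O..]: (2,1)[OXO/XXX/OO.]-1* (2,2)[OXO/XXX/O.O]-1
p5 X@[OXO/XXX/OO.]: (2,2)[OXO/XXX/OOX]+1*
p6 O@[OXO/XXX/OOX] terminal -1; root [OX./.X./O..] d5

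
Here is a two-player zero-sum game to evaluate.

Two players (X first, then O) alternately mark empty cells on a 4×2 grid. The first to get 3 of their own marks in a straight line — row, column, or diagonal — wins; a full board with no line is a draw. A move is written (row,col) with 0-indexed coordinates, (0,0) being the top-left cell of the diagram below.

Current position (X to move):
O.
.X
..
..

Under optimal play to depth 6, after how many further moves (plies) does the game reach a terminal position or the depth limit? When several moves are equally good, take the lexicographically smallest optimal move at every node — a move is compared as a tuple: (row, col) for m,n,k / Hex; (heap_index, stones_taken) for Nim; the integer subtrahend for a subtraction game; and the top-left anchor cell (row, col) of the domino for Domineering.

p1 X@[O./.X/../..]: (0,1)[OX/.X/../..]+0 (1,0)[O./XX/../..]+0 (2,0)[O./.X/X./..]+0 (2,1)[O./.X/.X/..]+1* (3,0)[O./.X/../X.]+0 (3,1)[O./.X/../.X]+0
p2 O@[O./.X/.X/..]: (0,1)[OO/.X/.X/..]-1* (1,0)[O./OX/.X/..]-1 (2,0)[O./.X/OX/..]-1 (3,0)[O./.X/.X/O.]-1 (3,1)[O./.X/.X/.O]-1
p3 X@[OO/.X/.X/..]: (1,0)[OO/XX/.X/..]+0 (2,0)[OO/.X/XX/..]+0 (3,0)[OO/.X/.X/X.]+0 (3,1)[OO/.X/.X/.X]+1*
p4 O@[OO/.X/.X/.X] terminal -1; root [O./.X/../..] d6

PV length from [O./.X/../..]: 3 plies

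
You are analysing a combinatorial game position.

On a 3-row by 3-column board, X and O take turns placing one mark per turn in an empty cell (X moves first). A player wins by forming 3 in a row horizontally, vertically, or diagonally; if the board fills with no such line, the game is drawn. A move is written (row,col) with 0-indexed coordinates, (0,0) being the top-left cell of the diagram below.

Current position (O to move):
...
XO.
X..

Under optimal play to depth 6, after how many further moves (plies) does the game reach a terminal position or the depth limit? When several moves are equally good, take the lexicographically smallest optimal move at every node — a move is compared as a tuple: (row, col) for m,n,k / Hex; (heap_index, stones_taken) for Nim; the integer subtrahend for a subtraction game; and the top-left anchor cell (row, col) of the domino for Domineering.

[.../XO./X..] O move#1: (0,0):+0/O../XO./X..*, (0,1):-1/.O./XO./X.., (0,2):-1/..O/XO./X.., (1,2):-1/.../XOO/X.., (2,1):-1/.../XO./XO., (2,2):-1/.../XO./X.O
[O../XO./X..] X move#2: (0,1):-1/OX./XO./X.., (0,2):-1/O.X/XO./X.., (1,2):-1/O../XOX/X.., (2,1):-1/O../XO./XX., (2,2):+0/O../XO./X.X*
[O../XO./X.X] O move#3: (0,1):-1/OO./XO./X.X, (0,2):-1/O.O/XO./X.X, (1,2):-1/O../XOO/X.X, (2,1):+0/O../XO./XOX*
[O../XO./XOX] X move#4: (0,1):+0/OX./XO./XOX*, (0,2):-1/O.X/XO./XOX, (1,2):-1/O../XOX/XOX
[OX./XO./XOX] O move#5: (0,2):+0/OXO/XO./XOX*, (1,2):+0/OX./XOO/XOX
[OXO/XO./XOX] X move#6: (1,2):+0/OXO/XOX/XOX*
[OXO/XOX/XOX] end (terminal +0, O#7); searched .../XO./X.. to 6

PV length from [.../XO./X..]: 6 plies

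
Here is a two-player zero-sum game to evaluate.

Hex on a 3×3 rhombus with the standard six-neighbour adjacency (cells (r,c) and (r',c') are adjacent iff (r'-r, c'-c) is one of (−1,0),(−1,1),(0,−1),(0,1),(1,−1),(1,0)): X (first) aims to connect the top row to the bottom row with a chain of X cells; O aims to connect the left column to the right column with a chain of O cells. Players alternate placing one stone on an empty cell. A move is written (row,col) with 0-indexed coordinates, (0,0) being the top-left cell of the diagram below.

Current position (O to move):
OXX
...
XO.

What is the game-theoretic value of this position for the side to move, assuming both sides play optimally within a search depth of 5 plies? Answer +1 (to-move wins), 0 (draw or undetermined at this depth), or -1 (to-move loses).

p1 O@[OXX/.../XO.]: (1,0)[OXX/O../XO.]-1* (1,1)[OXX/.O./XO.]-1 (1,2)[OXX/..O/XO.]-1 (2,2)[OXX/.../XOO]-1
p2 X@[OXX/O../XO.]: (1,1)[OXX/OX./XO.]+1* (1,2)[OXX/O.X/XO.]+1 (2,2)[OXX/O../XOX]+1
p3 O@[OXX/OX./XO.] terminal -1; root [OXX/.../XO.] d5

value(OXX/.../XO., O) = -1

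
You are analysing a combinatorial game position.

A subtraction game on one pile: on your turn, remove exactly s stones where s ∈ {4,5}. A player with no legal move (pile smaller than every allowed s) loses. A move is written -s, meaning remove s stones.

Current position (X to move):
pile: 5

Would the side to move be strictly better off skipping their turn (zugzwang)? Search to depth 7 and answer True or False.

zugzwang(5, X) = False

ply 1, X at 5 | -4=+1→1*; -5=+1→0
ply 2: 1 is terminal -1 (O); from 5 depth 7
pass branch (O moves first from the same position):
  | ply 1, O at 5 | -4=+1→1*; -5=+1→0
  | ply 2: 1 is terminal -1 (X); from 5 depth 7
X moving scores +1; X passing scores -1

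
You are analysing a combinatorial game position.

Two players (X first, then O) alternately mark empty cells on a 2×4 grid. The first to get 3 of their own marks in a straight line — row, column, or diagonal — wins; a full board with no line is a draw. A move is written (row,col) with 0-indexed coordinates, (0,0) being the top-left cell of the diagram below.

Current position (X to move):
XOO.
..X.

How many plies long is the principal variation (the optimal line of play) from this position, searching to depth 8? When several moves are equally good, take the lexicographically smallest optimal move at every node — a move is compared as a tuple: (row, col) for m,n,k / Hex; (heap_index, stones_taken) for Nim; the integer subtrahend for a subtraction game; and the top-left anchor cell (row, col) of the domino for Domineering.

[XOO./..X.] X move#1: (0,3):+0/XOOX/..X.*, (1,0):-1/XOO./X.X., (1,1):-1/XOO./.XX., (1,3):-1/XOO./..XX
[XOOX/..X.] O move#2: (1,0):+0/XOOX/O.X.*, (1,1):+0/XOOX/.OX., (1,3):+0/XOOX/..XO
[XOOX/O.X.] X move#3: (1,1):+0/XOOX/OXX.*, (1,3):+0/XOOX/O.XX
[XOOX/OXX.] O move#4: (1,3):+0/XOOX/OXXO*
[XOOX/OXXO] end (terminal +0, X#5); searched XOO./..X. to 8

PV length from [XOO./..X.]: 4 plies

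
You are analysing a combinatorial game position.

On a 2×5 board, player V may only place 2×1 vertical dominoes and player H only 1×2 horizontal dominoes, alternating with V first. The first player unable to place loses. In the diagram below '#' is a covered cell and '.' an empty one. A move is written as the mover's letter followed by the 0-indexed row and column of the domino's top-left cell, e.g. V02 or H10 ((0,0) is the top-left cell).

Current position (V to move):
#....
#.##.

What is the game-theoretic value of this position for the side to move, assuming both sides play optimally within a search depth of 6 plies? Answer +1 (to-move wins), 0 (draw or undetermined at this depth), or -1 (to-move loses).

value(#..../#.##., V) = -1

[#..../#.##.] V move#1: V01:-1/##.../####.*, V04:-1/#...#/#.###
[##.../####.] H move#2: H02:-1/####./####., H03:+1/##.##/####.*
[##.##/####.] end (terminal -1, V#3); searched #..../#.##. to 6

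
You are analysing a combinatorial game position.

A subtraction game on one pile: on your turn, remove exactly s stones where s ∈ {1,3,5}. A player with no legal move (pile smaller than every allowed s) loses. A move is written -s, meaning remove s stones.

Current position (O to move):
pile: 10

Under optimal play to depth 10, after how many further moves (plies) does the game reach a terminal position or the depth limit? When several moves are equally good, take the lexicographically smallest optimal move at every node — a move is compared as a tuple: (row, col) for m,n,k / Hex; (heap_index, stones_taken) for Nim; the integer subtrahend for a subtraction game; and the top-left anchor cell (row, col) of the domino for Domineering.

[10] O move#1: -1:-1/9*, -3:-1/7, -5:-1/5
[9] X move#2: -1:+1/8*, -3:+1/6, -5:+1/4
[8] O move#3: -1:-1/7*, -3:-1/5, -5:-1/3
[7] X move#4: -1:+1/6*, -3:+1/4, -5:+1/2
[6] O move#5: -1:-1/5*, -3:-1/3, -5:-1/1
[5] X move#6: -1:+1/4*, -3:+1/2, -5:+1/0
[4] O move#7: -1:-1/3*, -3:-1/1
[3] X move#8: -1:+1/2*, -3:+1/0
[2] O move#9: -1:-1/1*
[1] X move#10: -1:+1/0*
[0] end (terminal -1, O#11); searched 10 to 10

PV length from [10]: 10 plies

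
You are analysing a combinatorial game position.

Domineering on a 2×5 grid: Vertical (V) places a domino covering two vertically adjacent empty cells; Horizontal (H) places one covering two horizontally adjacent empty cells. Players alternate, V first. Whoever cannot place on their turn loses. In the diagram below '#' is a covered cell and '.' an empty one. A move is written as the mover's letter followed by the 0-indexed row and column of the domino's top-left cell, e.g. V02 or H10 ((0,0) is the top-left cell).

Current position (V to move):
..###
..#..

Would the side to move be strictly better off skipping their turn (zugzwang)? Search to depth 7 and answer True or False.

zugzwang(..###/..#.., V) = False

ply 1, V at ..###/..#.. | V00=+1→#.###/#.#..*; V01=+1→.####/.##..
ply 2, H at #.###/#.#.. | H13=-1→#.###/#.###*
ply 3, V at #.###/#.### | V01=+1→#####/#####*
ply 4: #####/##### is terminal -1 (H); from ..###/..#.. depth 7
if V skipped the turn, H would face:
~ ply 1, H at ..###/..#.. | H00=+1→#####/..#..*; H10=+1→..###/###..; H13=-1→..###/..###
~ ply 2: #####/..#.. is terminal -1 (V); from ..###/..#.. depth 7
compare (V): move=+1 vs pass=-1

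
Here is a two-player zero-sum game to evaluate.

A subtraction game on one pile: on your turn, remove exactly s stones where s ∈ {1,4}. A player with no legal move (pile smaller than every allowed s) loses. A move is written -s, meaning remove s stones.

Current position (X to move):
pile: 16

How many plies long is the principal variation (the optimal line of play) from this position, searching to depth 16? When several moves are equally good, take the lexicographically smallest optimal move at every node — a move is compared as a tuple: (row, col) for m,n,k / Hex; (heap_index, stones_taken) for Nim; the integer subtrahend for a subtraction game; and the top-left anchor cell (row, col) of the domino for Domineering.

PV length from [16]: 7 plies

ply 1, X at 16 | -1=+1→15*; -4=+1→12
ply 2, O at 15 | -1=-1→14*; -4=-1→11
ply 3, X at 14 | -1=-1→13; -4=+1→10*
ply 4, O at 10 | -1=-1→9*; -4=-1→6
ply 5, X at 9 | -1=-1→8; -4=+1→5*
ply 6, O at 5 | -1=-1→4*; -4=-1→1
ply 7, X at 4 | -1=-1→3; -4=+1→0*
ply 8: 0 is terminal -1 (O); from 16 depth 16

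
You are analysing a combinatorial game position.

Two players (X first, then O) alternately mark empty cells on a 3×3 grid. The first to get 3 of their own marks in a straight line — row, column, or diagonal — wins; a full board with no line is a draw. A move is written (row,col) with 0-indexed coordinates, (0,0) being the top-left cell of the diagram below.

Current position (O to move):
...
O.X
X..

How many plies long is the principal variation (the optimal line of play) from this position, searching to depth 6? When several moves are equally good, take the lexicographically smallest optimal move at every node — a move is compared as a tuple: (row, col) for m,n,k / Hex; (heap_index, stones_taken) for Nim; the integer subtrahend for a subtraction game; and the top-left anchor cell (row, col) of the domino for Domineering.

[.../O.X/X..] O move#1: (0,0):-1/O../O.X/X.., (0,1):-1/.O./O.X/X.., (0,2):+0/..O/O.X/X..*, (1,1):-1/.../OOX/X.., (2,1):-1/.../O.X/XO., (2,2):+0/.../O.X/X.O
[..O/O.X/X..] X move#2: (0,0):+0/X.O/O.X/X..*, (0,1):+0/.XO/O.X/X.., (1,1):+0/..O/OXX/X.., (2,1):+0/..O/O.X/XX., (2,2):+0/..O/O.X/X.X
[X.O/O.X/X..] O move#3: (0,1):-1/XOO/O.X/X.., (1,1):+0/X.O/OOX/X..*, (2,1):+0/X.O/O.X/XO., (2,2):+0/X.O/O.X/X.O
[X.O/OOX/X..] X move#4: (0,1):+0/XXO/OOX/X..*, (2,1):+0/X.O/OOX/XX., (2,2):+0/X.O/OOX/X.X
[XXO/OOX/X..] O move#5: (2,1):+0/XXO/OOX/XO.*, (2,2):+0/XXO/OOX/X.O
[XXO/OOX/XO.] X move#6: (2,2):+0/XXO/OOX/XOX*
[XXO/OOX/XOX] end (terminal +0, O#7); searched .../O.X/X.. to 6

PV length from [.../O.X/X..]: 6 plies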